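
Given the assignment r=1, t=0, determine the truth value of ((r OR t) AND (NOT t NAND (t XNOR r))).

Substituting: ((1 OR 0) AND (NOT 0 NAND (0 XNOR 1)))
= 1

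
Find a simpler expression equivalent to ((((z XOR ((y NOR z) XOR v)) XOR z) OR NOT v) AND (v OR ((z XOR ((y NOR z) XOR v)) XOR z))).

By distribution ((E OR v) AND (E OR NOT v) = E) then XOR self-cancellation ((E XOR v) XOR v = E):
= ((y NOR z) XOR v)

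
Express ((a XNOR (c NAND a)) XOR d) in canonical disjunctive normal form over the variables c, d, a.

(NOT c AND NOT d AND a) OR (NOT c AND d AND NOT a) OR (c AND d AND NOT a) OR (c AND d AND a)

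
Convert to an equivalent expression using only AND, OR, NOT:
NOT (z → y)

z AND NOT y
(Negated implication: NOT(A → B) = A AND NOT B)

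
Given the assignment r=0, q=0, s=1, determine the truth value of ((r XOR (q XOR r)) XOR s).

Substituting: ((0 XOR (0 XOR 0)) XOR 1)
= 1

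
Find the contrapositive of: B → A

Contrapositive: NOT A → NOT B
Note: A statement and its contrapositive are logically equivalent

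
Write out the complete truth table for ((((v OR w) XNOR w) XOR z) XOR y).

v | w | z | y | Output
----------------------
0 | 0 | 0 | 0 | 1
0 | 0 | 0 | 1 | 0
0 | 0 | 1 | 0 | 0
0 | 0 | 1 | 1 | 1
0 | 1 | 0 | 0 | 1
0 | 1 | 0 | 1 | 0
0 | 1 | 1 | 0 | 0
0 | 1 | 1 | 1 | 1
1 | 0 | 0 | 0 | 0
1 | 0 | 0 | 1 | 1
1 | 0 | 1 | 0 | 1
1 | 0 | 1 | 1 | 0
1 | 1 | 0 | 0 | 1
1 | 1 | 0 | 1 | 0
1 | 1 | 1 | 0 | 0
1 | 1 | 1 | 1 | 1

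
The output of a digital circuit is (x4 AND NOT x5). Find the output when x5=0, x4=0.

Substituting: (0 AND NOT 0)
= 0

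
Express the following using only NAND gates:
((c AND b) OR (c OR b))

((((c NAND b) NAND (c NAND b)) NAND ((c NAND b) NAND (c NAND b))) NAND (((c NAND c) NAND (b NAND b)) NAND ((c NAND c) NAND (b NAND b))))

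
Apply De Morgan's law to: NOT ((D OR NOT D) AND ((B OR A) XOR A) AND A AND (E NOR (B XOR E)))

NOT (D OR NOT D) OR NOT ((B OR A) XOR A) OR NOT A OR NOT (E NOR (B XOR E))
De Morgan's: NOT(AND of terms) = OR of negations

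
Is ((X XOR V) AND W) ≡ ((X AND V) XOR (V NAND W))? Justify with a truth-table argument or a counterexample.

No. Counterexample: with X=0, W=0, V=0, Expression 1 = 0 but Expression 2 = 1.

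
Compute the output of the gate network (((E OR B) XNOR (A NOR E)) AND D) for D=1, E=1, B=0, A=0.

Substituting: (((1 OR 0) XNOR (0 NOR 1)) AND 1)
= 0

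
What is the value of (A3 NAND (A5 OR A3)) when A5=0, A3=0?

Substituting: (0 NAND (0 OR 0))
= 1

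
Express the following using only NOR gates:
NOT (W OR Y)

(((W NOR Y) NOR (W NOR Y)) NOR ((W NOR Y) NOR (W NOR Y)))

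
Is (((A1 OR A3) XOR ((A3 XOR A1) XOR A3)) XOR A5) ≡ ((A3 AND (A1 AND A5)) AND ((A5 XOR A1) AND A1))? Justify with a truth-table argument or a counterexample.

No. Counterexample: with A5=0, A1=0, A3=1, Expression 1 = 1 but Expression 2 = 0.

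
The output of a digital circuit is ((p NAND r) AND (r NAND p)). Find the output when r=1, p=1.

Substituting: ((1 NAND 1) AND (1 NAND 1))
= 0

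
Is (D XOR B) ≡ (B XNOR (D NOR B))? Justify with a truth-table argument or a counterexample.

No. Counterexample: with B=1, D=0, Expression 1 = 1 but Expression 2 = 0.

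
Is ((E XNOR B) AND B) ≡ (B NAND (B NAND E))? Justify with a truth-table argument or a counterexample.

No. Counterexample: with E=0, B=0, Expression 1 = 0 but Expression 2 = 1.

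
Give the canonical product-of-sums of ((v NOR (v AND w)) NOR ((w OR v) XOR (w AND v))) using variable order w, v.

ΠM(0, 1, 2) = (w OR v) AND (w OR NOT v) AND (NOT w OR v)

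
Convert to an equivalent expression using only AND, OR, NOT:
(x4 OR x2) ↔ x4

((x4 OR x2) AND x4) OR (NOT (x4 OR x2) AND NOT x4)
(Biconditional = both true or both false)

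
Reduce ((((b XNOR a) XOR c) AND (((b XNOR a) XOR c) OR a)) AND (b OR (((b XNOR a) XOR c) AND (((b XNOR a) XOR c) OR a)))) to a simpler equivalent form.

By absorption (E AND (E OR v) = E) then absorption (E AND (E OR v) = E):
= ((b XNOR a) XOR c)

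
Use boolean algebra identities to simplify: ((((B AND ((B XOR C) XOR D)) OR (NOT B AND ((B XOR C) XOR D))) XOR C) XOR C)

By XOR self-cancellation ((E XOR v) XOR v = E) then distribution ((E AND v) OR (E AND NOT v) = E):
= ((B XOR C) XOR D)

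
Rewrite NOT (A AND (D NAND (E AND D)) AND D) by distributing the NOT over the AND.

NOT A OR NOT (D NAND (E AND D)) OR NOT D
De Morgan's: NOT(AND of terms) = OR of negations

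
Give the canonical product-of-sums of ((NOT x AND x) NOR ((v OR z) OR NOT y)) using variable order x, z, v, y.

ΠM(0, 2, 3, 4, 5, 6, 7, 8, 10, 11, 12, 13, 14, 15) = (x OR z OR v OR y) AND (x OR z OR NOT v OR y) AND (x OR z OR NOT v OR NOT y) AND (x OR NOT z OR v OR y) AND (x OR NOT z OR v OR NOT y) AND (x OR NOT z OR NOT v OR y) AND (x OR NOT z OR NOT v OR NOT y) AND (NOT x OR z OR v OR y) AND (NOT x OR z OR NOT v OR y) AND (NOT x OR z OR NOT v OR NOT y) AND (NOT x OR NOT z OR v OR y) AND (NOT x OR NOT z OR v OR NOT y) AND (NOT x OR NOT z OR NOT v OR y) AND (NOT x OR NOT z OR NOT v OR NOT y)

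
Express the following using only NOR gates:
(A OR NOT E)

((A NOR (E NOR E)) NOR (A NOR (E NOR E)))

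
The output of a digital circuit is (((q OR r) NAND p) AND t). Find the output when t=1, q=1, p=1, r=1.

Substituting: (((1 OR 1) NAND 1) AND 1)
= 0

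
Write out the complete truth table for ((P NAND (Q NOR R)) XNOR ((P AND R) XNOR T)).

T | P | Q | R | Output
----------------------
0 | 0 | 0 | 0 | 1
0 | 0 | 0 | 1 | 1
0 | 0 | 1 | 0 | 1
0 | 0 | 1 | 1 | 1
0 | 1 | 0 | 0 | 0
0 | 1 | 0 | 1 | 0
0 | 1 | 1 | 0 | 1
0 | 1 | 1 | 1 | 0
1 | 0 | 0 | 0 | 0
1 | 0 | 0 | 1 | 0
1 | 0 | 1 | 0 | 0
1 | 0 | 1 | 1 | 0
1 | 1 | 0 | 0 | 1
1 | 1 | 0 | 1 | 1
1 | 1 | 1 | 0 | 0
1 | 1 | 1 | 1 | 1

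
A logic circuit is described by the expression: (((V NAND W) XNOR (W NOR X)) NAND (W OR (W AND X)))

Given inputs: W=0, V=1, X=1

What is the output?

Substituting: (((1 NAND 0) XNOR (0 NOR 1)) NAND (0 OR (0 AND 1)))
= 1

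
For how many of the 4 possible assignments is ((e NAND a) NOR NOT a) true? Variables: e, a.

Satisfying assignments: (1,1)
Count: 1 out of 4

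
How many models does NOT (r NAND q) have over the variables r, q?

Satisfying assignments: (1,1)
Count: 1 out of 4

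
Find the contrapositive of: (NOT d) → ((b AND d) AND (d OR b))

Contrapositive: NOT ((b AND d) AND (d OR b)) → d
Note: A statement and its contrapositive are logically equivalent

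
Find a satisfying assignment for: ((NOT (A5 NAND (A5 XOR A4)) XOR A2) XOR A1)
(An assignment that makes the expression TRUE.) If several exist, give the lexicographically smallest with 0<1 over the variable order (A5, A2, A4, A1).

A5=0, A2=0, A4=0, A1=1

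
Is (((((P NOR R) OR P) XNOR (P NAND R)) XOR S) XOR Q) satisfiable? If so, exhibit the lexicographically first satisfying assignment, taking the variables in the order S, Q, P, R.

S=0, Q=0, P=0, R=0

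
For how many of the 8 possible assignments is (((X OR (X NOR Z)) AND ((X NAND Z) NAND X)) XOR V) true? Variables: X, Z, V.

Satisfying assignments: (0,0,0), (0,1,1), (1,0,1), (1,1,0)
Count: 4 out of 8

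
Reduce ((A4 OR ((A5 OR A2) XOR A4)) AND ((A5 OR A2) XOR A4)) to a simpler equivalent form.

By absorption (E AND (E OR v) = E):
= ((A5 OR A2) XOR A4)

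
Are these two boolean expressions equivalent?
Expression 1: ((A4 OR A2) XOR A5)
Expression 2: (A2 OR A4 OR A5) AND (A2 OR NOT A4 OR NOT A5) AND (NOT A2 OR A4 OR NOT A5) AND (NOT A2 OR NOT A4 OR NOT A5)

Yes, they are equivalent — the two output columns agree on all 8 assignments:
A2 | A4 | A5 | Expression 1 | Expression 2
------------------------------------------
0 | 0 | 0 | 0 | 0
0 | 0 | 1 | 1 | 1
0 | 1 | 0 | 1 | 1
0 | 1 | 1 | 0 | 0
1 | 0 | 0 | 1 | 1
1 | 0 | 1 | 0 | 0
1 | 1 | 0 | 1 | 1
1 | 1 | 1 | 0 | 0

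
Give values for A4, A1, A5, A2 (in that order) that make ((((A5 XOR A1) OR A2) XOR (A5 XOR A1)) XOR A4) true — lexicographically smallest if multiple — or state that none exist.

A4=0, A1=0, A5=0, A2=1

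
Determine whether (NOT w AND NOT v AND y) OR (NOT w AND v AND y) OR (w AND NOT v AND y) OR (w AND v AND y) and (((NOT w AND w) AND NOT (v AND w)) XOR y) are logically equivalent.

Yes, they are equivalent — the two output columns agree on all 8 assignments:
w | v | y | Expression 1 | Expression 2
---------------------------------------
0 | 0 | 0 | 0 | 0
0 | 0 | 1 | 1 | 1
0 | 1 | 0 | 0 | 0
0 | 1 | 1 | 1 | 1
1 | 0 | 0 | 0 | 0
1 | 0 | 1 | 1 | 1
1 | 1 | 0 | 0 | 0
1 | 1 | 1 | 1 | 1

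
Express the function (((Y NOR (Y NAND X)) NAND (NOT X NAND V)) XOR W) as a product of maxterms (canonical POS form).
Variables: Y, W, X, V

ΠM(4, 5, 6, 7, 12, 13, 14, 15) = (Y OR NOT W OR X OR V) AND (Y OR NOT W OR X OR NOT V) AND (Y OR NOT W OR NOT X OR V) AND (Y OR NOT W OR NOT X OR NOT V) AND (NOT Y OR NOT W OR X OR V) AND (NOT Y OR NOT W OR X OR NOT V) AND (NOT Y OR NOT W OR NOT X OR V) AND (NOT Y OR NOT W OR NOT X OR NOT V)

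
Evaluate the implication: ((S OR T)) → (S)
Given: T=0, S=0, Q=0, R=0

Antecedent ((S OR T)) = 0; consequent (S) = 0.
0 → 0 = 1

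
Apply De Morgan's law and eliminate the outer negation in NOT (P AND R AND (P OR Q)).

NOT P OR NOT R OR NOT (P OR Q)
De Morgan's: NOT(AND of terms) = OR of negations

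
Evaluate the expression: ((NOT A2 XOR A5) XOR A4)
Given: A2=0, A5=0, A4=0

Substituting: ((NOT 0 XOR 0) XOR 0)
= 1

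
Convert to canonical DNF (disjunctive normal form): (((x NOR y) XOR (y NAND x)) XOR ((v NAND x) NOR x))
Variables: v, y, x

(NOT v AND NOT y AND x) OR (NOT v AND y AND NOT x) OR (v AND NOT y AND x) OR (v AND y AND NOT x)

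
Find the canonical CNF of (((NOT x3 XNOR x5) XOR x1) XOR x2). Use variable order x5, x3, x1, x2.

(x5 OR x3 OR x1 OR x2) AND (x5 OR x3 OR NOT x1 OR NOT x2) AND (x5 OR NOT x3 OR x1 OR NOT x2) AND (x5 OR NOT x3 OR NOT x1 OR x2) AND (NOT x5 OR x3 OR x1 OR NOT x2) AND (NOT x5 OR x3 OR NOT x1 OR x2) AND (NOT x5 OR NOT x3 OR x1 OR x2) AND (NOT x5 OR NOT x3 OR NOT x1 OR NOT x2)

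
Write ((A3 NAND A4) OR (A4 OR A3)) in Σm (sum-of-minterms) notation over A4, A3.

Σm(0, 1, 2, 3) = (NOT A4 AND NOT A3) OR (NOT A4 AND A3) OR (A4 AND NOT A3) OR (A4 AND A3)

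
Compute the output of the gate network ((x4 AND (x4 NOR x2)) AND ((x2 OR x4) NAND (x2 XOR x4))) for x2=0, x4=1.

Substituting: ((1 AND (1 NOR 0)) AND ((0 OR 1) NAND (0 XOR 1)))
= 0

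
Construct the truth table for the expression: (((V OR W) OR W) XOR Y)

W | V | Y | Output
------------------
0 | 0 | 0 | 0
0 | 0 | 1 | 1
0 | 1 | 0 | 1
0 | 1 | 1 | 0
1 | 0 | 0 | 1
1 | 0 | 1 | 0
1 | 1 | 0 | 1
1 | 1 | 1 | 0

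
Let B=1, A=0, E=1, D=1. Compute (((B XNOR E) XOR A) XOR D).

Substituting: (((1 XNOR 1) XOR 0) XOR 1)
= 0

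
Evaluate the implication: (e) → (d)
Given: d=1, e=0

Antecedent (e) = 0; consequent (d) = 1.
0 → 1 = 1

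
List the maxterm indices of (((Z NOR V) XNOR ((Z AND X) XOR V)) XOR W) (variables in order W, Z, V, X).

ΠM(0, 1, 2, 3, 5, 6, 12, 15) = (W OR Z OR V OR X) AND (W OR Z OR V OR NOT X) AND (W OR Z OR NOT V OR X) AND (W OR Z OR NOT V OR NOT X) AND (W OR NOT Z OR V OR NOT X) AND (W OR NOT Z OR NOT V OR X) AND (NOT W OR NOT Z OR V OR X) AND (NOT W OR NOT Z OR NOT V OR NOT X)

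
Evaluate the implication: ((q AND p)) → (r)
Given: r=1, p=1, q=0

Antecedent ((q AND p)) = 0; consequent (r) = 1.
0 → 1 = 1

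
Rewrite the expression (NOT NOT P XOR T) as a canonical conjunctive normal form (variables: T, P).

(T OR P) AND (NOT T OR NOT P)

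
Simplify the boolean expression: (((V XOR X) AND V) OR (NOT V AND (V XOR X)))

By distribution ((E AND v) OR (E AND NOT v) = E):
= (V XOR X)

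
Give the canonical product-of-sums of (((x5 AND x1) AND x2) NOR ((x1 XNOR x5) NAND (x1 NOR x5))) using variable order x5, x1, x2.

ΠM(2, 3, 4, 5, 6, 7) = (x5 OR NOT x1 OR x2) AND (x5 OR NOT x1 OR NOT x2) AND (NOT x5 OR x1 OR x2) AND (NOT x5 OR x1 OR NOT x2) AND (NOT x5 OR NOT x1 OR x2) AND (NOT x5 OR NOT x1 OR NOT x2)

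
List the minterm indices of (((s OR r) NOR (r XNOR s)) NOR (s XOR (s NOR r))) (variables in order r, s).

Σm(2) = (r AND NOT s)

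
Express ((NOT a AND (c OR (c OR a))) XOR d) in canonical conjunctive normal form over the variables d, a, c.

(d OR a OR c) AND (d OR NOT a OR c) AND (d OR NOT a OR NOT c) AND (NOT d OR a OR NOT c)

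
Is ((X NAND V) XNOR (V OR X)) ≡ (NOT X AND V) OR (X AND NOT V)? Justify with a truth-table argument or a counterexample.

Yes, they are equivalent — the two output columns agree on all 4 assignments:
X | V | Expression 1 | Expression 2
-----------------------------------
0 | 0 | 0 | 0
0 | 1 | 1 | 1
1 | 0 | 1 | 1
1 | 1 | 0 | 0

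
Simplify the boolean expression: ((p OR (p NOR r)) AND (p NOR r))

By absorption (E AND (E OR v) = E):
= (p NOR r)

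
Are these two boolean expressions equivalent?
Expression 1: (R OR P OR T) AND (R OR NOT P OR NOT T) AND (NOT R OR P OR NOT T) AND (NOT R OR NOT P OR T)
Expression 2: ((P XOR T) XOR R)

Yes, they are equivalent — the two output columns agree on all 8 assignments:
R | P | T | Expression 1 | Expression 2
---------------------------------------
0 | 0 | 0 | 0 | 0
0 | 0 | 1 | 1 | 1
0 | 1 | 0 | 1 | 1
0 | 1 | 1 | 0 | 0
1 | 0 | 0 | 1 | 1
1 | 0 | 1 | 0 | 0
1 | 1 | 0 | 0 | 0
1 | 1 | 1 | 1 | 1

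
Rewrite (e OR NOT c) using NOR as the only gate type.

((e NOR (c NOR c)) NOR (e NOR (c NOR c)))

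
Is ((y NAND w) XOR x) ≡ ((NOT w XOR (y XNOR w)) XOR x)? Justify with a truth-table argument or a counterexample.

No. Counterexample: with w=0, x=0, y=0, Expression 1 = 1 but Expression 2 = 0.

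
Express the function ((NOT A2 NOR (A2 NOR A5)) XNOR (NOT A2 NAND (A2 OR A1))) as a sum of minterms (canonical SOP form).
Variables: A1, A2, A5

Σm(2, 3, 4, 5, 6, 7) = (NOT A1 AND A2 AND NOT A5) OR (NOT A1 AND A2 AND A5) OR (A1 AND NOT A2 AND NOT A5) OR (A1 AND NOT A2 AND A5) OR (A1 AND A2 AND NOT A5) OR (A1 AND A2 AND A5)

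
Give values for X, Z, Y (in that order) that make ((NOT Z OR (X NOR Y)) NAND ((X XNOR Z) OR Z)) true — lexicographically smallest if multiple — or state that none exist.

X=0, Z=1, Y=1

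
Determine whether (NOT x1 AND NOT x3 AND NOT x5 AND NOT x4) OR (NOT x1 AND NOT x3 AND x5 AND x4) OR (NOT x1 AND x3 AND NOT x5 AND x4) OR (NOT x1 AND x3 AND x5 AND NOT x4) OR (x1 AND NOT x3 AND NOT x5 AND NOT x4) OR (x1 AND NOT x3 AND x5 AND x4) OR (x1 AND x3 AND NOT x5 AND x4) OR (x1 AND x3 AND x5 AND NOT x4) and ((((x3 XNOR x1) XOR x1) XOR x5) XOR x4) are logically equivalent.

Yes, they are equivalent — the two output columns agree on all 16 assignments:
x1 | x3 | x5 | x4 | Expression 1 | Expression 2
-----------------------------------------------
0 | 0 | 0 | 0 | 1 | 1
0 | 0 | 0 | 1 | 0 | 0
0 | 0 | 1 | 0 | 0 | 0
0 | 0 | 1 | 1 | 1 | 1
0 | 1 | 0 | 0 | 0 | 0
0 | 1 | 0 | 1 | 1 | 1
0 | 1 | 1 | 0 | 1 | 1
0 | 1 | 1 | 1 | 0 | 0
1 | 0 | 0 | 0 | 1 | 1
1 | 0 | 0 | 1 | 0 | 0
1 | 0 | 1 | 0 | 0 | 0
1 | 0 | 1 | 1 | 1 | 1
1 | 1 | 0 | 0 | 0 | 0
1 | 1 | 0 | 1 | 1 | 1
1 | 1 | 1 | 0 | 1 | 1
1 | 1 | 1 | 1 | 0 | 0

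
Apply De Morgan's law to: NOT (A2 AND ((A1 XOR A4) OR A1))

NOT A2 OR NOT ((A1 XOR A4) OR A1)
De Morgan's: NOT(AND of terms) = OR of negations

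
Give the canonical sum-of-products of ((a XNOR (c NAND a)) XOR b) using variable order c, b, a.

Σm(1, 2, 6, 7) = (NOT c AND NOT b AND a) OR (NOT c AND b AND NOT a) OR (c AND b AND NOT a) OR (c AND b AND a)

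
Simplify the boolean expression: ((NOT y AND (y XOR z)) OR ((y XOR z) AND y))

By distribution ((E AND v) OR (E AND NOT v) = E):
= (y XOR z)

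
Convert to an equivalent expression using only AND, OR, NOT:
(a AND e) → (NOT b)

NOT (a AND e) OR (NOT b)
(Implication elimination: A → B = NOT A OR B)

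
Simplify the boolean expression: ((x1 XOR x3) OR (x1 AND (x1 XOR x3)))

By absorption (E OR (E AND v) = E):
= (x1 XOR x3)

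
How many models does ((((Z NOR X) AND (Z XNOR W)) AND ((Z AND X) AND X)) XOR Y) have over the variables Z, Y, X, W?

Satisfying assignments: (0,1,0,0), (0,1,0,1), (0,1,1,0), (0,1,1,1), (1,1,0,0), (1,1,0,1), (1,1,1,0), (1,1,1,1)
Count: 8 out of 16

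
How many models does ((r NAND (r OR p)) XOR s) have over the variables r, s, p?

Satisfying assignments: (0,0,0), (0,0,1), (1,1,0), (1,1,1)
Count: 4 out of 8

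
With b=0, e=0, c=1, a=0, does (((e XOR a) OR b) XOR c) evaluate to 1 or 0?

Substituting: (((0 XOR 0) OR 0) XOR 1)
= 1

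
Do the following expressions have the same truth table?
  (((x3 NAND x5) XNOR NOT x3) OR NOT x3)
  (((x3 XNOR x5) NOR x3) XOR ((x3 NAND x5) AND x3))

No. Counterexample: with x3=0, x5=0, Expression 1 = 1 but Expression 2 = 0.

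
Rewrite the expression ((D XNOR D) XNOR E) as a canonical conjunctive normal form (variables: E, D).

(E OR D) AND (E OR NOT D)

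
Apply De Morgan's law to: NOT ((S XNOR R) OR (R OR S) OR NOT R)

NOT (S XNOR R) AND NOT (R OR S) AND R
De Morgan's: NOT(OR of terms) = AND of negations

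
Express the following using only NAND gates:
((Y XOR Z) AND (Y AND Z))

((((Y NAND (Y NAND Z)) NAND (Z NAND (Y NAND Z))) NAND ((Y NAND Z) NAND (Y NAND Z))) NAND (((Y NAND (Y NAND Z)) NAND (Z NAND (Y NAND Z))) NAND ((Y NAND Z) NAND (Y NAND Z))))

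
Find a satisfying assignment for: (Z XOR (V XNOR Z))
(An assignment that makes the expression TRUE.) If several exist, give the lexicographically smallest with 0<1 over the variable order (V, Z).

V=0, Z=0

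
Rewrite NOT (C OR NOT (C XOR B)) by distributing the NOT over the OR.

NOT C AND (C XOR B)
De Morgan's: NOT(OR of terms) = AND of negations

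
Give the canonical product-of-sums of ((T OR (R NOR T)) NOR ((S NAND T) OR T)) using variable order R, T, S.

ΠM(0, 1, 2, 3, 4, 5, 6, 7) = (R OR T OR S) AND (R OR T OR NOT S) AND (R OR NOT T OR S) AND (R OR NOT T OR NOT S) AND (NOT R OR T OR S) AND (NOT R OR T OR NOT S) AND (NOT R OR NOT T OR S) AND (NOT R OR NOT T OR NOT S)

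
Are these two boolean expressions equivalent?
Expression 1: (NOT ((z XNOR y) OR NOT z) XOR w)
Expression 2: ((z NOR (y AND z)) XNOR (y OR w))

No. Counterexample: with y=1, w=0, z=0, Expression 1 = 0 but Expression 2 = 1.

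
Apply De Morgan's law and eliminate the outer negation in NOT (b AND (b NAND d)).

NOT b OR NOT (b NAND d)
De Morgan's: NOT(AND of terms) = OR of negations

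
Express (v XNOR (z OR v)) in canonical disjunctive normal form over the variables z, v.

(NOT z AND NOT v) OR (NOT z AND v) OR (z AND v)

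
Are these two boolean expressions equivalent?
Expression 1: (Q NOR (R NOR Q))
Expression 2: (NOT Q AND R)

Yes, they are equivalent — the two output columns agree on all 4 assignments:
Q | R | Expression 1 | Expression 2
-----------------------------------
0 | 0 | 0 | 0
0 | 1 | 1 | 1
1 | 0 | 0 | 0
1 | 1 | 0 | 0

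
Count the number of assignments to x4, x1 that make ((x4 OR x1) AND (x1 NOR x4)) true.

No assignment satisfies the expression.
Count: 0 out of 4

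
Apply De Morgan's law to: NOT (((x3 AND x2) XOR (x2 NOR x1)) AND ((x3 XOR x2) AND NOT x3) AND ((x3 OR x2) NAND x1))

NOT ((x3 AND x2) XOR (x2 NOR x1)) OR NOT ((x3 XOR x2) AND NOT x3) OR NOT ((x3 OR x2) NAND x1)
De Morgan's: NOT(AND of terms) = OR of negations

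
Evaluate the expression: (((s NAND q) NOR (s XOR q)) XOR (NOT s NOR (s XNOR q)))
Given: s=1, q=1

Substituting: (((1 NAND 1) NOR (1 XOR 1)) XOR (NOT 1 NOR (1 XNOR 1)))
= 1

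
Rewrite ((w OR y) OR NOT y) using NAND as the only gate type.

((((w NAND w) NAND (y NAND y)) NAND ((w NAND w) NAND (y NAND y))) NAND ((y NAND y) NAND (y NAND y)))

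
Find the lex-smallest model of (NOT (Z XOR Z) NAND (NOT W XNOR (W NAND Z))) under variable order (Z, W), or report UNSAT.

Z=0, W=1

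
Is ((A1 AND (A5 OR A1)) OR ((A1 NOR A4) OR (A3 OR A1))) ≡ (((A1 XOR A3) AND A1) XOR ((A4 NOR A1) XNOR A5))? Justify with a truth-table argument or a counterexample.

No. Counterexample: with A3=0, A5=0, A4=0, A1=0, Expression 1 = 1 but Expression 2 = 0.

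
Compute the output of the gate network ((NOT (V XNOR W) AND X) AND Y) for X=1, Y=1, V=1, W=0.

Substituting: ((NOT (1 XNOR 0) AND 1) AND 1)
= 1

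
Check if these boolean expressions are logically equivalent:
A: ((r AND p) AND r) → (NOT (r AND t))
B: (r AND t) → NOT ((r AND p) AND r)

Yes, Contrapositive is always equivalent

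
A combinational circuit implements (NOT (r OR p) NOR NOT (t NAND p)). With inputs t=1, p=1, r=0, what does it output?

Substituting: (NOT (0 OR 1) NOR NOT (1 NAND 1))
= 0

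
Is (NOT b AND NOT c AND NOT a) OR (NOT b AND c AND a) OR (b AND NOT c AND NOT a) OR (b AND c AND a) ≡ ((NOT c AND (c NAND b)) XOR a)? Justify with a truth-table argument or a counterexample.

Yes, they are equivalent — the two output columns agree on all 8 assignments:
b | c | a | Expression 1 | Expression 2
---------------------------------------
0 | 0 | 0 | 1 | 1
0 | 0 | 1 | 0 | 0
0 | 1 | 0 | 0 | 0
0 | 1 | 1 | 1 | 1
1 | 0 | 0 | 1 | 1
1 | 0 | 1 | 0 | 0
1 | 1 | 0 | 0 | 0
1 | 1 | 1 | 1 | 1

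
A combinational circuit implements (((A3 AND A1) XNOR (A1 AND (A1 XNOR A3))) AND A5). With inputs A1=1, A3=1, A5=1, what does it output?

Substituting: (((1 AND 1) XNOR (1 AND (1 XNOR 1))) AND 1)
= 1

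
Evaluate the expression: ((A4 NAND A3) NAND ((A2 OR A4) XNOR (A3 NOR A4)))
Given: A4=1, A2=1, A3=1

Substituting: ((1 NAND 1) NAND ((1 OR 1) XNOR (1 NOR 1)))
= 1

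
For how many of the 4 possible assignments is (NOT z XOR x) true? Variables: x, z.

Satisfying assignments: (0,0), (1,1)
Count: 2 out of 4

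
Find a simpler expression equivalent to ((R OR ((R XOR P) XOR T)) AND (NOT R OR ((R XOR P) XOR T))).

By distribution ((E OR v) AND (E OR NOT v) = E):
= ((R XOR P) XOR T)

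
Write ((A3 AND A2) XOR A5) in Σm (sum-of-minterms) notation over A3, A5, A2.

Σm(2, 3, 5, 6) = (NOT A3 AND A5 AND NOT A2) OR (NOT A3 AND A5 AND A2) OR (A3 AND NOT A5 AND A2) OR (A3 AND A5 AND NOT A2)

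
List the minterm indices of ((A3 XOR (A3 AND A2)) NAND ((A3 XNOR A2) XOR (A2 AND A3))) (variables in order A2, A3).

Σm(0, 1, 2, 3) = (NOT A2 AND NOT A3) OR (NOT A2 AND A3) OR (A2 AND NOT A3) OR (A2 AND A3)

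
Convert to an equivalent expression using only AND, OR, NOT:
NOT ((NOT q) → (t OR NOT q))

(NOT q) AND NOT (t OR NOT q)
(Negated implication: NOT(A → B) = A AND NOT B)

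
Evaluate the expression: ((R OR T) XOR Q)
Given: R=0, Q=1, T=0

Substituting: ((0 OR 0) XOR 1)
= 1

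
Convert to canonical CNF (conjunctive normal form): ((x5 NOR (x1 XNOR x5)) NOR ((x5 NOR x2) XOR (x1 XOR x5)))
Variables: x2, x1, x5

(x2 OR x1 OR x5) AND (x2 OR x1 OR NOT x5) AND (x2 OR NOT x1 OR x5) AND (NOT x2 OR x1 OR NOT x5) AND (NOT x2 OR NOT x1 OR x5)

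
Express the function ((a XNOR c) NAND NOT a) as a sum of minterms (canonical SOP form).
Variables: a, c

Σm(1, 2, 3) = (NOT a AND c) OR (a AND NOT c) OR (a AND c)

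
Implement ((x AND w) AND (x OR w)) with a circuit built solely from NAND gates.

((((x NAND w) NAND (x NAND w)) NAND ((x NAND x) NAND (w NAND w))) NAND (((x NAND w) NAND (x NAND w)) NAND ((x NAND x) NAND (w NAND w))))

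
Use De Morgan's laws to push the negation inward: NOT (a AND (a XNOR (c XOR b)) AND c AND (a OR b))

NOT a OR NOT (a XNOR (c XOR b)) OR NOT c OR NOT (a OR b)
De Morgan's: NOT(AND of terms) = OR of negations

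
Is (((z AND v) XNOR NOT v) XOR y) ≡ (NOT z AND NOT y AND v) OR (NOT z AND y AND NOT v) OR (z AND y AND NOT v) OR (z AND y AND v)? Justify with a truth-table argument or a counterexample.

Yes, they are equivalent — the two output columns agree on all 8 assignments:
z | y | v | Expression 1 | Expression 2
---------------------------------------
0 | 0 | 0 | 0 | 0
0 | 0 | 1 | 1 | 1
0 | 1 | 0 | 1 | 1
0 | 1 | 1 | 0 | 0
1 | 0 | 0 | 0 | 0
1 | 0 | 1 | 0 | 0
1 | 1 | 0 | 1 | 1
1 | 1 | 1 | 1 | 1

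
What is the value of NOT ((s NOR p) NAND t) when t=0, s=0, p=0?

Substituting: NOT ((0 NOR 0) NAND 0)
= 0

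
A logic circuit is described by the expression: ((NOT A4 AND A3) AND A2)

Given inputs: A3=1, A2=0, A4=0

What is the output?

Substituting: ((NOT 0 AND 1) AND 0)
= 0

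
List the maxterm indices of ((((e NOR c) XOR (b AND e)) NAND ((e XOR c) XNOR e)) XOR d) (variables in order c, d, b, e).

ΠM(0, 2, 3, 5, 12, 13, 14, 15) = (c OR d OR b OR e) AND (c OR d OR NOT b OR e) AND (c OR d OR NOT b OR NOT e) AND (c OR NOT d OR b OR NOT e) AND (NOT c OR NOT d OR b OR e) AND (NOT c OR NOT d OR b OR NOT e) AND (NOT c OR NOT d OR NOT b OR e) AND (NOT c OR NOT d OR NOT b OR NOT e)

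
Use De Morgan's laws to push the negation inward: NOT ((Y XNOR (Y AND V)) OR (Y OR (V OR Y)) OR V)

NOT (Y XNOR (Y AND V)) AND NOT (Y OR (V OR Y)) AND NOT V
De Morgan's: NOT(OR of terms) = AND of negations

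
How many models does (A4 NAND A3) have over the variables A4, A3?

Satisfying assignments: (0,0), (0,1), (1,0)
Count: 3 out of 4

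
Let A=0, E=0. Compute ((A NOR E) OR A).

Substituting: ((0 NOR 0) OR 0)
= 1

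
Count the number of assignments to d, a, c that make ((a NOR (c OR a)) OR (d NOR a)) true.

Satisfying assignments: (0,0,0), (0,0,1), (1,0,0)
Count: 3 out of 8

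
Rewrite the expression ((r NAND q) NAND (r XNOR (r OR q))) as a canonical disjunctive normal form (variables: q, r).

(q AND NOT r) OR (q AND r)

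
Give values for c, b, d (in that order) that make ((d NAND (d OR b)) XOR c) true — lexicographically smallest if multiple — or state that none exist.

c=0, b=0, d=0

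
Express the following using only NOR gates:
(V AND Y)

((V NOR V) NOR (Y NOR Y))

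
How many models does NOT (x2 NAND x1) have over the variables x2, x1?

Satisfying assignments: (1,1)
Count: 1 out of 4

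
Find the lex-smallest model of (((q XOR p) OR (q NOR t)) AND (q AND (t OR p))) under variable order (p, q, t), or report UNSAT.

p=0, q=1, t=1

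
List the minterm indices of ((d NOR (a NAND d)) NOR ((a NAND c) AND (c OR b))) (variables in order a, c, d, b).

Σm(0, 2, 8, 10, 12, 13, 14, 15) = (NOT a AND NOT c AND NOT d AND NOT b) OR (NOT a AND NOT c AND d AND NOT b) OR (a AND NOT c AND NOT d AND NOT b) OR (a AND NOT c AND d AND NOT b) OR (a AND c AND NOT d AND NOT b) OR (a AND c AND NOT d AND b) OR (a AND c AND d AND NOT b) OR (a AND c AND d AND b)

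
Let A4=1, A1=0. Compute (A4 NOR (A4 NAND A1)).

Substituting: (1 NOR (1 NAND 0))
= 0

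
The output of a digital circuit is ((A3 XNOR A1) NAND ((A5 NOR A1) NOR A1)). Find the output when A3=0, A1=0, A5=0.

Substituting: ((0 XNOR 0) NAND ((0 NOR 0) NOR 0))
= 1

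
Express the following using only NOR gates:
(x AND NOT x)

((x NOR x) NOR ((x NOR x) NOR (x NOR x)))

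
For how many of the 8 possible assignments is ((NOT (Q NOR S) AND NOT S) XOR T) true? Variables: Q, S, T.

Satisfying assignments: (0,0,1), (0,1,1), (1,0,0), (1,1,1)
Count: 4 out of 8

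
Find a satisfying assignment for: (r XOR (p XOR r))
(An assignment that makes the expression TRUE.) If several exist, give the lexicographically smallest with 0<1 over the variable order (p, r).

p=1, r=0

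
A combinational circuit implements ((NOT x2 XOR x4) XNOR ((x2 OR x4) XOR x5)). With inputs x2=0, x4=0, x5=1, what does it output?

Substituting: ((NOT 0 XOR 0) XNOR ((0 OR 0) XOR 1))
= 1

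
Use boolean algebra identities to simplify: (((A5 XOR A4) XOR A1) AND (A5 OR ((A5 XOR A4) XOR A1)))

By absorption (E AND (E OR v) = E):
= ((A5 XOR A4) XOR A1)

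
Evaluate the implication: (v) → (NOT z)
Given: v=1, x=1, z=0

Antecedent (v) = 1; consequent (NOT z) = 1.
1 → 1 = 1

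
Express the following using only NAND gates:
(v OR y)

((v NAND v) NAND (y NAND y))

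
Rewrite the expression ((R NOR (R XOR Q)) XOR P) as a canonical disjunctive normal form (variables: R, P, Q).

(NOT R AND NOT P AND NOT Q) OR (NOT R AND P AND Q) OR (R AND P AND NOT Q) OR (R AND P AND Q)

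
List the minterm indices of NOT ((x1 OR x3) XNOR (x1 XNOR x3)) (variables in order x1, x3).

Σm(0, 1, 2) = (NOT x1 AND NOT x3) OR (NOT x1 AND x3) OR (x1 AND NOT x3)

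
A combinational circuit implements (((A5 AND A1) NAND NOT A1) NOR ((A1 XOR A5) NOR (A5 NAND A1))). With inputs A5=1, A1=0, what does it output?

Substituting: (((1 AND 0) NAND NOT 0) NOR ((0 XOR 1) NOR (1 NAND 0)))
= 0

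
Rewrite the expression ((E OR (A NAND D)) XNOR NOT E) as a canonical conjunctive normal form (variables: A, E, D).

(A OR NOT E OR D) AND (A OR NOT E OR NOT D) AND (NOT A OR E OR NOT D) AND (NOT A OR NOT E OR D) AND (NOT A OR NOT E OR NOT D)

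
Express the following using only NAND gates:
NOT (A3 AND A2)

(((A3 NAND A2) NAND (A3 NAND A2)) NAND ((A3 NAND A2) NAND (A3 NAND A2)))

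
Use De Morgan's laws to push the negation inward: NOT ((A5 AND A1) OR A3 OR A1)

NOT (A5 AND A1) AND NOT A3 AND NOT A1
De Morgan's: NOT(OR of terms) = AND of negations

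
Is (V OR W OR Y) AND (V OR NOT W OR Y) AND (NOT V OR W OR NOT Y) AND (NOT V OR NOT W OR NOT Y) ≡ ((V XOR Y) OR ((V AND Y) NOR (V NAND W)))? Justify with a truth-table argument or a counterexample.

Yes, they are equivalent — the two output columns agree on all 8 assignments:
V | W | Y | Expression 1 | Expression 2
---------------------------------------
0 | 0 | 0 | 0 | 0
0 | 0 | 1 | 1 | 1
0 | 1 | 0 | 0 | 0
0 | 1 | 1 | 1 | 1
1 | 0 | 0 | 1 | 1
1 | 0 | 1 | 0 | 0
1 | 1 | 0 | 1 | 1
1 | 1 | 1 | 0 | 0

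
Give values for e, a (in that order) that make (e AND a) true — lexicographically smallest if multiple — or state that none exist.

e=1, a=1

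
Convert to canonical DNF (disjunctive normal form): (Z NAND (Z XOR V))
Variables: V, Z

(NOT V AND NOT Z) OR (V AND NOT Z) OR (V AND Z)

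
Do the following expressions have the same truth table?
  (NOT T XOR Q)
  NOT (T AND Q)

No. Counterexample: with Q=0, T=1, Expression 1 = 0 but Expression 2 = 1.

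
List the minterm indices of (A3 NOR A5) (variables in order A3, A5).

Σm(0) = (NOT A3 AND NOT A5)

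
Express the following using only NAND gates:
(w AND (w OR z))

((w NAND ((w NAND w) NAND (z NAND z))) NAND (w NAND ((w NAND w) NAND (z NAND z))))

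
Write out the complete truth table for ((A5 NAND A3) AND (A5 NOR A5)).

A3 | A5 | Output
----------------
0 | 0 | 1
0 | 1 | 0
1 | 0 | 1
1 | 1 | 0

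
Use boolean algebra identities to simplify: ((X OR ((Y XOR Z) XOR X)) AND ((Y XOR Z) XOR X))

By absorption (E AND (E OR v) = E):
= ((Y XOR Z) XOR X)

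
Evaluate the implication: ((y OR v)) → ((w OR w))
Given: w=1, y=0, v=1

Antecedent ((y OR v)) = 1; consequent ((w OR w)) = 1.
1 → 1 = 1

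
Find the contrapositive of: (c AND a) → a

Contrapositive: NOT a → NOT (c AND a)
Note: A statement and its contrapositive are logically equivalent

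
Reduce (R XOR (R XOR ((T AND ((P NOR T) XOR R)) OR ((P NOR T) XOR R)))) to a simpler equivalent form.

By XOR self-cancellation ((E XOR v) XOR v = E) then absorption (E OR (E AND v) = E):
= ((P NOR T) XOR R)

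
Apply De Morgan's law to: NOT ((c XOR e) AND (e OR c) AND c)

NOT (c XOR e) OR NOT (e OR c) OR NOT c
De Morgan's: NOT(AND of terms) = OR of negations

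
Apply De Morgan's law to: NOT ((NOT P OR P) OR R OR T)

NOT (NOT P OR P) AND NOT R AND NOT T
De Morgan's: NOT(OR of terms) = AND of negations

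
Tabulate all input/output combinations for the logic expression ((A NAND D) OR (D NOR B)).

D | B | A | Output
------------------
0 | 0 | 0 | 1
0 | 0 | 1 | 1
0 | 1 | 0 | 1
0 | 1 | 1 | 1
1 | 0 | 0 | 1
1 | 0 | 1 | 0
1 | 1 | 0 | 1
1 | 1 | 1 | 0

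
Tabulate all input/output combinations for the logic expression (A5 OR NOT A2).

A5 | A2 | Output
----------------
0 | 0 | 1
0 | 1 | 0
1 | 0 | 1
1 | 1 | 1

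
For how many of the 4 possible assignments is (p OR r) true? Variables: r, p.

Satisfying assignments: (0,1), (1,0), (1,1)
Count: 3 out of 4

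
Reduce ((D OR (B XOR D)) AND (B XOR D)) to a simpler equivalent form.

By absorption (E AND (E OR v) = E):
= (B XOR D)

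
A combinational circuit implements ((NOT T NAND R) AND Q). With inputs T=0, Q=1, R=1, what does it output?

Substituting: ((NOT 0 NAND 1) AND 1)
= 0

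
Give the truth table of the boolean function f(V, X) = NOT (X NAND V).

V | X | Output
--------------
0 | 0 | 0
0 | 1 | 0
1 | 0 | 0
1 | 1 | 1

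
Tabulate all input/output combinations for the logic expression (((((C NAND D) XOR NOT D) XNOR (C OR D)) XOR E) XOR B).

E | D | C | B | Output
----------------------
0 | 0 | 0 | 0 | 1
0 | 0 | 0 | 1 | 0
0 | 0 | 1 | 0 | 0
0 | 0 | 1 | 1 | 1
0 | 1 | 0 | 0 | 1
0 | 1 | 0 | 1 | 0
0 | 1 | 1 | 0 | 0
0 | 1 | 1 | 1 | 1
1 | 0 | 0 | 0 | 0
1 | 0 | 0 | 1 | 1
1 | 0 | 1 | 0 | 1
1 | 0 | 1 | 1 | 0
1 | 1 | 0 | 0 | 0
1 | 1 | 0 | 1 | 1
1 | 1 | 1 | 0 | 1
1 | 1 | 1 | 1 | 0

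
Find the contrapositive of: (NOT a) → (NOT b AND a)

Contrapositive: NOT (NOT b AND a) → a
Note: A statement and its contrapositive are logically equivalent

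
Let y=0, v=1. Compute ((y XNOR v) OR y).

Substituting: ((0 XNOR 1) OR 0)
= 0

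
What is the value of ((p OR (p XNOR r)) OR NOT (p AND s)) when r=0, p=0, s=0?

Substituting: ((0 OR (0 XNOR 0)) OR NOT (0 AND 0))
= 1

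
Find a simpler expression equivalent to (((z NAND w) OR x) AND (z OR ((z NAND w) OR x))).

By absorption (E AND (E OR v) = E):
= ((z NAND w) OR x)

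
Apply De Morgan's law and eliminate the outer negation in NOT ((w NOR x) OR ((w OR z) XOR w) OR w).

NOT (w NOR x) AND NOT ((w OR z) XOR w) AND NOT w
De Morgan's: NOT(OR of terms) = AND of negations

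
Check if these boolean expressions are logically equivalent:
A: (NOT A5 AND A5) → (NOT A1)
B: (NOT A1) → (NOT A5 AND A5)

No, Converse is not equivalent to original (counterexample: A5=0, A1=0)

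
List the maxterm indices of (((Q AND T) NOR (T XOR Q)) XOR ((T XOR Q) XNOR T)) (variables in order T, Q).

ΠM(0, 1, 3) = (T OR Q) AND (T OR NOT Q) AND (NOT T OR NOT Q)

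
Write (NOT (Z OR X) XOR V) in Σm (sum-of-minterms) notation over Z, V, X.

Σm(0, 3, 6, 7) = (NOT Z AND NOT V AND NOT X) OR (NOT Z AND V AND X) OR (Z AND V AND NOT X) OR (Z AND V AND X)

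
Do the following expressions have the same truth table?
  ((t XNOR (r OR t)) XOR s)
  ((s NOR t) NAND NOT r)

No. Counterexample: with r=0, s=0, t=0, Expression 1 = 1 but Expression 2 = 0.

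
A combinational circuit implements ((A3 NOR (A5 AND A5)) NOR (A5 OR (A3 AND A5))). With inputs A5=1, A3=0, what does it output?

Substituting: ((0 NOR (1 AND 1)) NOR (1 OR (0 AND 1)))
= 0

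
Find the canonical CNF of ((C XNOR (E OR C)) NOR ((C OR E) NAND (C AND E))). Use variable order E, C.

(E OR C) AND (E OR NOT C) AND (NOT E OR C) AND (NOT E OR NOT C)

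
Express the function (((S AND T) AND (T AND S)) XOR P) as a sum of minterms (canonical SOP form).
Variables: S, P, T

Σm(2, 3, 5, 6) = (NOT S AND P AND NOT T) OR (NOT S AND P AND T) OR (S AND NOT P AND T) OR (S AND P AND NOT T)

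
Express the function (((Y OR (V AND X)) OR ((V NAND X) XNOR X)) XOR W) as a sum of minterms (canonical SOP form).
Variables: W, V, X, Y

Σm(1, 2, 3, 5, 6, 7, 8, 12) = (NOT W AND NOT V AND NOT X AND Y) OR (NOT W AND NOT V AND X AND NOT Y) OR (NOT W AND NOT V AND X AND Y) OR (NOT W AND V AND NOT X AND Y) OR (NOT W AND V AND X AND NOT Y) OR (NOT W AND V AND X AND Y) OR (W AND NOT V AND NOT X AND NOT Y) OR (W AND V AND NOT X AND NOT Y)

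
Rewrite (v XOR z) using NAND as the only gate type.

((v NAND (v NAND z)) NAND (z NAND (v NAND z)))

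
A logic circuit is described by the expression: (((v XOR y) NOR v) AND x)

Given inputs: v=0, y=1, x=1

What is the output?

Substituting: (((0 XOR 1) NOR 0) AND 1)
= 0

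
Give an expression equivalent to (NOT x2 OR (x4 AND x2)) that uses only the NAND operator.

(((x2 NAND x2) NAND (x2 NAND x2)) NAND (((x4 NAND x2) NAND (x4 NAND x2)) NAND ((x4 NAND x2) NAND (x4 NAND x2))))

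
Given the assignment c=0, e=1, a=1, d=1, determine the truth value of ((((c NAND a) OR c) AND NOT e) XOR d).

Substituting: ((((0 NAND 1) OR 0) AND NOT 1) XOR 1)
= 1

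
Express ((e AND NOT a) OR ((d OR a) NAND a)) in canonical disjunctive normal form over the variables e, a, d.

(NOT e AND NOT a AND NOT d) OR (NOT e AND NOT a AND d) OR (e AND NOT a AND NOT d) OR (e AND NOT a AND d)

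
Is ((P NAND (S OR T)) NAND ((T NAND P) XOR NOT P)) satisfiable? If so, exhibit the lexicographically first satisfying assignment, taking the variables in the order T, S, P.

T=0, S=0, P=0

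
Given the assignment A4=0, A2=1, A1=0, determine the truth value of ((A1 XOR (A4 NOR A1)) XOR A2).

Substituting: ((0 XOR (0 NOR 0)) XOR 1)
= 0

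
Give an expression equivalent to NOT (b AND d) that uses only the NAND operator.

(((b NAND d) NAND (b NAND d)) NAND ((b NAND d) NAND (b NAND d)))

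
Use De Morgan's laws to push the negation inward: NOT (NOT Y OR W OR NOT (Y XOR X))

Y AND NOT W AND (Y XOR X)
De Morgan's: NOT(OR of terms) = AND of negations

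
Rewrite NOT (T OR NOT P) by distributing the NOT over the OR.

NOT T AND P
De Morgan's: NOT(OR of terms) = AND of negations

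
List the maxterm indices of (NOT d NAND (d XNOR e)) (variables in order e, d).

ΠM(0) = (e OR d)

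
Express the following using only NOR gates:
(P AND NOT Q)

((P NOR P) NOR ((Q NOR Q) NOR (Q NOR Q)))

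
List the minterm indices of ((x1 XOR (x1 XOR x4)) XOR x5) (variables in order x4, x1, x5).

Σm(1, 3, 4, 6) = (NOT x4 AND NOT x1 AND x5) OR (NOT x4 AND x1 AND x5) OR (x4 AND NOT x1 AND NOT x5) OR (x4 AND x1 AND NOT x5)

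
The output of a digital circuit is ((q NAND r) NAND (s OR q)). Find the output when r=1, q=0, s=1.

Substituting: ((0 NAND 1) NAND (1 OR 0))
= 0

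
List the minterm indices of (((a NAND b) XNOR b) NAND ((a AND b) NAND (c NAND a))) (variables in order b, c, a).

Σm(0, 1, 2, 3, 5, 7) = (NOT b AND NOT c AND NOT a) OR (NOT b AND NOT c AND a) OR (NOT b AND c AND NOT a) OR (NOT b AND c AND a) OR (b AND NOT c AND a) OR (b AND c AND a)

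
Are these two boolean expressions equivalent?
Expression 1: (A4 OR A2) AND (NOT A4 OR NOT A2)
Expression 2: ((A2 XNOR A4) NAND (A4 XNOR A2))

Yes, they are equivalent — the two output columns agree on all 4 assignments:
A4 | A2 | Expression 1 | Expression 2
-------------------------------------
0 | 0 | 0 | 0
0 | 1 | 1 | 1
1 | 0 | 1 | 1
1 | 1 | 0 | 0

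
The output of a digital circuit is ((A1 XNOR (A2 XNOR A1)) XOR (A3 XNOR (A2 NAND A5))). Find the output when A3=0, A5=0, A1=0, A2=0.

Substituting: ((0 XNOR (0 XNOR 0)) XOR (0 XNOR (0 NAND 0)))
= 0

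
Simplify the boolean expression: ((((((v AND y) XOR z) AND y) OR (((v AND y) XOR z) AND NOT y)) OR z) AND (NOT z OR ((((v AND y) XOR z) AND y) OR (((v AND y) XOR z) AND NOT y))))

By distribution ((E OR v) AND (E OR NOT v) = E) then distribution ((E AND v) OR (E AND NOT v) = E):
= ((v AND y) XOR z)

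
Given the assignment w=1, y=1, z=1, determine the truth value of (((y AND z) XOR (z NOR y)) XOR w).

Substituting: (((1 AND 1) XOR (1 NOR 1)) XOR 1)
= 0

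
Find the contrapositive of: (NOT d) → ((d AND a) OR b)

Contrapositive: NOT ((d AND a) OR b) → d
Note: A statement and its contrapositive are logically equivalent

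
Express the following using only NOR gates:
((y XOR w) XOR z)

((((((((y NOR w) NOR (y NOR w)) NOR ((y NOR w) NOR (y NOR w))) NOR ((((y NOR y) NOR (w NOR w)) NOR ((y NOR y) NOR (w NOR w))) NOR (((y NOR y) NOR (w NOR w)) NOR ((y NOR y) NOR (w NOR w))))) NOR z) NOR (((((y NOR w) NOR (y NOR w)) NOR ((y NOR w) NOR (y NOR w))) NOR ((((y NOR y) NOR (w NOR w)) NOR ((y NOR y) NOR (w NOR w))) NOR (((y NOR y) NOR (w NOR w)) NOR ((y NOR y) NOR (w NOR w))))) NOR z)) NOR ((((((y NOR w) NOR (y NOR w)) NOR ((y NOR w) NOR (y NOR w))) NOR ((((y NOR y) NOR (w NOR w)) NOR ((y NOR y) NOR (w NOR w))) NOR (((y NOR y) NOR (w NOR w)) NOR ((y NOR y) NOR (w NOR w))))) NOR z) NOR (((((y NOR w) NOR (y NOR w)) NOR ((y NOR w) NOR (y NOR w))) NOR ((((y NOR y) NOR (w NOR w)) NOR ((y NOR y) NOR (w NOR w))) NOR (((y NOR y) NOR (w NOR w)) NOR ((y NOR y) NOR (w NOR w))))) NOR z))) NOR ((((((((y NOR w) NOR (y NOR w)) NOR ((y NOR w) NOR (y NOR w))) NOR ((((y NOR y) NOR (w NOR w)) NOR ((y NOR y) NOR (w NOR w))) NOR (((y NOR y) NOR (w NOR w)) NOR ((y NOR y) NOR (w NOR w))))) NOR ((((y NOR w) NOR (y NOR w)) NOR ((y NOR w) NOR (y NOR w))) NOR ((((y NOR y) NOR (w NOR w)) NOR ((y NOR y) NOR (w NOR w))) NOR (((y NOR y) NOR (w NOR w)) NOR ((y NOR y) NOR (w NOR w)))))) NOR (z NOR z)) NOR ((((((y NOR w) NOR (y NOR w)) NOR ((y NOR w) NOR (y NOR w))) NOR ((((y NOR y) NOR (w NOR w)) NOR ((y NOR y) NOR (w NOR w))) NOR (((y NOR y) NOR (w NOR w)) NOR ((y NOR y) NOR (w NOR w))))) NOR ((((y NOR w) NOR (y NOR w)) NOR ((y NOR w) NOR (y NOR w))) NOR ((((y NOR y) NOR (w NOR w)) NOR ((y NOR y) NOR (w NOR w))) NOR (((y NOR y) NOR (w NOR w)) NOR ((y NOR y) NOR (w NOR w)))))) NOR (z NOR z))) NOR (((((((y NOR w) NOR (y NOR w)) NOR ((y NOR w) NOR (y NOR w))) NOR ((((y NOR y) NOR (w NOR w)) NOR ((y NOR y) NOR (w NOR w))) NOR (((y NOR y) NOR (w NOR w)) NOR ((y NOR y) NOR (w NOR w))))) NOR ((((y NOR w) NOR (y NOR w)) NOR ((y NOR w) NOR (y NOR w))) NOR ((((y NOR y) NOR (w NOR w)) NOR ((y NOR y) NOR (w NOR w))) NOR (((y NOR y) NOR (w NOR w)) NOR ((y NOR y) NOR (w NOR w)))))) NOR (z NOR z)) NOR ((((((y NOR w) NOR (y NOR w)) NOR ((y NOR w) NOR (y NOR w))) NOR ((((y NOR y) NOR (w NOR w)) NOR ((y NOR y) NOR (w NOR w))) NOR (((y NOR y) NOR (w NOR w)) NOR ((y NOR y) NOR (w NOR w))))) NOR ((((y NOR w) NOR (y NOR w)) NOR ((y NOR w) NOR (y NOR w))) NOR ((((y NOR y) NOR (w NOR w)) NOR ((y NOR y) NOR (w NOR w))) NOR (((y NOR y) NOR (w NOR w)) NOR ((y NOR y) NOR (w NOR w)))))) NOR (z NOR z)))))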